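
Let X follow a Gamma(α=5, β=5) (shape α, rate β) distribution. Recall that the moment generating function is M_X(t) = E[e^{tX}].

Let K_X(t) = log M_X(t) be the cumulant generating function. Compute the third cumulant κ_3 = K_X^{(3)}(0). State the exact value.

M_X(t) = 3125/(5 - t)^5
K_X(t) = log M_X(t) = -5*log(5 - t) + 5*log(5)
dK/dt = -5/(t - 5)
d^2K/dt^2 = 5/(t^2 - 10*t + 25)
d^3K/dt^3 = -10/(t^3 - 15*t^2 + 75*t - 125)

κ_3 = d^3K/dt^3 |_{t=0} = 2/25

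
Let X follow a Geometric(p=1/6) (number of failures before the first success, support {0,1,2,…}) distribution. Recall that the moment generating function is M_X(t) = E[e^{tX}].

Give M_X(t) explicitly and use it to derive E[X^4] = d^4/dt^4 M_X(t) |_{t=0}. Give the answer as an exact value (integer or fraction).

E[X^4] = M^(4)(0) = 19855

M_X(t) = 1/(6*(1 - 5*e^(t)/6))
M^(4)(t) = (-625*e^(4*t) - 8250*e^(3*t) - 9900*e^(2*t) - 1080*e^(t))/(3125*e^(5*t) - 18750*e^(4*t) + 45000*e^(3*t) - 54000*e^(2*t) + 32400*e^(t) - 7776)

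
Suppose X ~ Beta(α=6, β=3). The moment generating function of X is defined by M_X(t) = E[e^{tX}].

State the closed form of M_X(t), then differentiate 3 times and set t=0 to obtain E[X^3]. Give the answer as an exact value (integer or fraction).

E[X^3] = M′′′(0) = 56/165

M_X(t) = ₁F₁(6; 9; t)
M′(t) = 2*₁F₁(7; 10; t)/3
M′′(t) = 7*₁F₁(8; 11; t)/15
M′′′(t) = 56*₁F₁(9; 12; t)/165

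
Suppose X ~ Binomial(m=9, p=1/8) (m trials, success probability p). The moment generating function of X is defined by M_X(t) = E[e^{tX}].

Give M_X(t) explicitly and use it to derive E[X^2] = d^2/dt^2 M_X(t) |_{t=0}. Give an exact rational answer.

E[X^2] = d^2M/dt^2 |_{t=0} = 9/4

M_X(t) = (e^(t)/8 + 7/8)^9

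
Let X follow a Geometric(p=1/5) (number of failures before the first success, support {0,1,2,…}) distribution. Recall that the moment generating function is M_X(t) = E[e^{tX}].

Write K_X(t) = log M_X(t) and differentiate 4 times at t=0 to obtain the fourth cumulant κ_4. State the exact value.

M_X(t) = 1/(5*(1 - 4*e^(t)/5))
K_X(t) = log M_X(t) = -log(1 - 4*e^(t)/5) - log(5)
K′(t) = -4*e^(t)/(4*e^(t) - 5)
K′′(t) = 20*e^(t)/(16*e^(2*t) - 40*e^(t) + 25)
K′′′(t) = (-80*e^(2*t) - 100*e^(t))/(64*e^(3*t) - 240*e^(2*t) + 300*e^(t) - 125)
K′′′′(t) = (320*e^(3*t) + 1600*e^(2*t) + 500*e^(t))/(256*e^(4*t) - 1280*e^(3*t) + 2400*e^(2*t) - 2000*e^(t) + 625)

κ_4 = K′′′′(0) = 2420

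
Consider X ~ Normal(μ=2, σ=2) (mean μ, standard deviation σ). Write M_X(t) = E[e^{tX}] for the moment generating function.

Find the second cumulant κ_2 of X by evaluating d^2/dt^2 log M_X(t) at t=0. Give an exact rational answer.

κ_2 = K′′(0) = 4

M_X(t) = e^(2*t^2 + 2*t)
K_X(t) = log M_X(t) = 2*t^2 + 2*t
K′(t) = 4*t + 2
K′′(t) = 4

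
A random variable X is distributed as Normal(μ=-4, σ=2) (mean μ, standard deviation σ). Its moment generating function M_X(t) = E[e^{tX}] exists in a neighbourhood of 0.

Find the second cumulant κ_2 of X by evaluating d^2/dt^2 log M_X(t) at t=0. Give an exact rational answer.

κ_2 = K′′(0) = 4

M_X(t) = e^(2*t^2 - 4*t)
K_X(t) = log M_X(t) = 2*t^2 - 4*t
K′(t) = 4*t - 4
K′′(t) = 4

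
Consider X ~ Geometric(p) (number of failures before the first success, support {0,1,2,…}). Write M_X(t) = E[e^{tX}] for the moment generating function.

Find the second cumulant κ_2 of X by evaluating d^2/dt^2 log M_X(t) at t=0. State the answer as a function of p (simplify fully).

M_X(t) = p/(-(1 - p)*e^(t) + 1)
K_X(t) = log M_X(t) = log(p) - log(-(1 - p)*e^(t) + 1)
dK/dt = (-p*e^(t) + e^(t))/(p*e^(t) - e^(t) + 1)
d^2K/dt^2 = (-p*e^(t) + e^(t))/(p^2*e^(2*t) - 2*p*e^(2*t) + 2*p*e^(t) + e^(2*t) - 2*e^(t) + 1)

κ_2 = d^2K/dt^2 |_{t=0} = (1 - p)/p^2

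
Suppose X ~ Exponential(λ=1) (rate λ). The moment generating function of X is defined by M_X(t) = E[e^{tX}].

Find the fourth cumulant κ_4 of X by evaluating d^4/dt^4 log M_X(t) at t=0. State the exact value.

κ_4 = D^4[K](0) = 6

M_X(t) = 1/(1 - t)
K_X(t) = log M_X(t) = -log(1 - t)
D^4[K](t) = 6/(t^4 - 4*t^3 + 6*t^2 - 4*t + 1)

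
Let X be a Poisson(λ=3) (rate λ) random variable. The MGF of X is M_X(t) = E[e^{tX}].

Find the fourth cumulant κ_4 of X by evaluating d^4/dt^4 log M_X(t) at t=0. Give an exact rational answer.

M_X(t) = e^(3*e^(t) - 3)
K_X(t) = log M_X(t) = 3*e^(t) - 3
D^4[K](t) = 3*e^(t)

κ_4 = D^4[K](0) = 3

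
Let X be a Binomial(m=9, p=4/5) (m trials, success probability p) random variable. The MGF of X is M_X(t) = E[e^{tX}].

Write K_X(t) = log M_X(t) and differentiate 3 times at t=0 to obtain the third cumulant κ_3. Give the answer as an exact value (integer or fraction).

κ_3 = d^3K/dt^3 |_{t=0} = -108/125

M_X(t) = (4*e^(t)/5 + 1/5)^9
K_X(t) = log M_X(t) = 9*log(4*e^(t)/5 + 1/5)
dK/dt = 36*e^(t)/(4*e^(t) + 1)
d^2K/dt^2 = 36*e^(t)/(16*e^(2*t) + 8*e^(t) + 1)
d^3K/dt^3 = (-144*e^(2*t) + 36*e^(t))/(64*e^(3*t) + 48*e^(2*t) + 12*e^(t) + 1)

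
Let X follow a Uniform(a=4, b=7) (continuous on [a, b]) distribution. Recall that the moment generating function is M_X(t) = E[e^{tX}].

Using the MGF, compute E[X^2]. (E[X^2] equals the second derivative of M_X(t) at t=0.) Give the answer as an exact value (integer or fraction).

M_X(t) = (e^(7*t) - e^(4*t))/(3*t)
dM/dt = (7*t*e^(7*t) - 4*t*e^(4*t) - e^(7*t) + e^(4*t))/(3*t^2)
d^2M/dt^2 = (49*t^2*e^(7*t) - 16*t^2*e^(4*t) - 14*t*e^(7*t) + 8*t*e^(4*t) + 2*e^(7*t) - 2*e^(4*t))/(3*t^3)

E[X^2] = d^2M/dt^2 |_{t=0} = 31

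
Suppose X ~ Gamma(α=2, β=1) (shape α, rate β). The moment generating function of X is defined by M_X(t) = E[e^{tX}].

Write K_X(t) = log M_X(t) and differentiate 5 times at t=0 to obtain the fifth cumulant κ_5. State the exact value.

κ_5 = K′′′′′(0) = 48

M_X(t) = (1 - t)^(-2)
K_X(t) = log M_X(t) = -2*log(1 - t)
K′(t) = -2/(t - 1)
K′′(t) = 2/(t^2 - 2*t + 1)
K′′′(t) = -4/(t^3 - 3*t^2 + 3*t - 1)
K′′′′(t) = 12/(t^4 - 4*t^3 + 6*t^2 - 4*t + 1)
K′′′′′(t) = -48/(t^5 - 5*t^4 + 10*t^3 - 10*t^2 + 5*t - 1)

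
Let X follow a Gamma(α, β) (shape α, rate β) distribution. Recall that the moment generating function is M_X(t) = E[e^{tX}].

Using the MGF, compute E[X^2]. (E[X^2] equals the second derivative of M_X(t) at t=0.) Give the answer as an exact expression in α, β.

M_X(t) = (β/(β - t))^α
dM/dt = -α*β^α*(1/(β - t))^α/(-β + t)
d^2M/dt^2 = (α^2*β^α*(1/(β - t))^α + α*β^α*(1/(β - t))^α)/(β^2 - 2*β*t + t^2)

E[X^2] = d^2M/dt^2 |_{t=0} = α*(α + 1)/β^2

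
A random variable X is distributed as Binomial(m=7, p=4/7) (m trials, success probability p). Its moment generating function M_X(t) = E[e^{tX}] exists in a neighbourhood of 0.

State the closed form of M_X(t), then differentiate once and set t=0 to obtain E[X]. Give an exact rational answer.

E[X] = D[M](0) = 4

M_X(t) = (4*e^(t)/7 + 3/7)^7
D[M](t) = 16384*e^(7*t)/117649 + 73728*e^(6*t)/117649 + 138240*e^(5*t)/117649 + 138240*e^(4*t)/117649 + 77760*e^(3*t)/117649 + 23328*e^(2*t)/117649 + 2916*e^(t)/117649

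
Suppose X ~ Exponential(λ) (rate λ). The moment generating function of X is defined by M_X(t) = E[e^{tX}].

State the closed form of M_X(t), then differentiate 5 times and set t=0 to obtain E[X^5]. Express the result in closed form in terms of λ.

M_X(t) = λ/(λ - t)
M′(t) = λ/(λ^2 - 2*λ*t + t^2)
M′′(t) = -2*λ/(-λ^3 + 3*λ^2*t - 3*λ*t^2 + t^3)
M′′′(t) = 6*λ/(λ^4 - 4*λ^3*t + 6*λ^2*t^2 - 4*λ*t^3 + t^4)
M′′′′(t) = -24*λ/(-λ^5 + 5*λ^4*t - 10*λ^3*t^2 + 10*λ^2*t^3 - 5*λ*t^4 + t^5)
M′′′′′(t) = 120*λ/(λ^6 - 6*λ^5*t + 15*λ^4*t^2 - 20*λ^3*t^3 + 15*λ^2*t^4 - 6*λ*t^5 + t^6)

E[X^5] = M′′′′′(0) = 120/λ^5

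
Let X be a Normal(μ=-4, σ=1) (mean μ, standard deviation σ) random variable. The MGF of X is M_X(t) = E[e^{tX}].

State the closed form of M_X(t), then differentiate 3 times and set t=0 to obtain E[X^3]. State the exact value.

M_X(t) = e^(t^2/2 - 4*t)
M^(3)(t) = (t^3*e^(t^2/2) - 12*t^2*e^(t^2/2) + 51*t*e^(t^2/2) - 76*e^(t^2/2))*e^(-4*t)

E[X^3] = M^(3)(0) = -76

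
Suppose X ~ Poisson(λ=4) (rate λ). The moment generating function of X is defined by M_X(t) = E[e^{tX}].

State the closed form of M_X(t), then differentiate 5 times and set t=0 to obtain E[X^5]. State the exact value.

M_X(t) = e^(4*e^(t) - 4)
dM/dt = 4*e^(-4)*e^(t)*e^(4*e^(t))
d^2M/dt^2 = (16*e^(2*t)*e^(4*e^(t)) + 4*e^(t)*e^(4*e^(t)))*e^(-4)
d^3M/dt^3 = (64*e^(3*t)*e^(4*e^(t)) + 48*e^(2*t)*e^(4*e^(t)) + 4*e^(t)*e^(4*e^(t)))*e^(-4)
d^4M/dt^4 = (256*e^(4*t)*e^(4*e^(t)) + 384*e^(3*t)*e^(4*e^(t)) + 112*e^(2*t)*e^(4*e^(t)) + 4*e^(t)*e^(4*e^(t)))*e^(-4)
d^5M/dt^5 = (1024*e^(5*t)*e^(4*e^(t)) + 2560*e^(4*t)*e^(4*e^(t)) + 1600*e^(3*t)*e^(4*e^(t)) + 240*e^(2*t)*e^(4*e^(t)) + 4*e^(t)*e^(4*e^(t)))*e^(-4)

E[X^5] = d^5M/dt^5 |_{t=0} = 5428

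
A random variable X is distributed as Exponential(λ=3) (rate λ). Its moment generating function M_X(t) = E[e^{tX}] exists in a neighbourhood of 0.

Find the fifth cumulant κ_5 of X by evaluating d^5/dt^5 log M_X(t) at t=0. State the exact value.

M_X(t) = 3/(3 - t)
K_X(t) = log M_X(t) = -log(3 - t) + log(3)
dK/dt = -1/(t - 3)
d^2K/dt^2 = 1/(t^2 - 6*t + 9)
d^3K/dt^3 = -2/(t^3 - 9*t^2 + 27*t - 27)
d^4K/dt^4 = 6/(t^4 - 12*t^3 + 54*t^2 - 108*t + 81)
d^5K/dt^5 = -24/(t^5 - 15*t^4 + 90*t^3 - 270*t^2 + 405*t - 243)

κ_5 = d^5K/dt^5 |_{t=0} = 8/81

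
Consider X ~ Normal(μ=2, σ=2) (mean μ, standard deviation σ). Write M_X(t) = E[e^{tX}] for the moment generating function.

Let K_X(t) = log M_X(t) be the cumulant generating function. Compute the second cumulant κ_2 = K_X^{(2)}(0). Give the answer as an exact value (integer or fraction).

κ_2 = K′′(0) = 4

M_X(t) = e^(2*t^2 + 2*t)
K_X(t) = log M_X(t) = 2*t^2 + 2*t
K′(t) = 4*t + 2
K′′(t) = 4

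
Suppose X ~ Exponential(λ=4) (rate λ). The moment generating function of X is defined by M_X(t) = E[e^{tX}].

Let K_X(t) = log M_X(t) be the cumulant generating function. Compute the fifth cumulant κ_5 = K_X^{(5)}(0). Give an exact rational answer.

κ_5 = K′′′′′(0) = 3/128

M_X(t) = 4/(4 - t)
K_X(t) = log M_X(t) = -log(4 - t) + 2*log(2)
K′(t) = -1/(t - 4)
K′′(t) = 1/(t^2 - 8*t + 16)
K′′′(t) = -2/(t^3 - 12*t^2 + 48*t - 64)
K′′′′(t) = 6/(t^4 - 16*t^3 + 96*t^2 - 256*t + 256)
K′′′′′(t) = -24/(t^5 - 20*t^4 + 160*t^3 - 640*t^2 + 1280*t - 1024)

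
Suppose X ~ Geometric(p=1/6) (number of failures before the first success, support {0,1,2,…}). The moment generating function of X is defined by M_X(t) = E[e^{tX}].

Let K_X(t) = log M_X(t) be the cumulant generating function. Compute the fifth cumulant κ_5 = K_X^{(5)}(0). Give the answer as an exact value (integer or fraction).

M_X(t) = 1/(6*(1 - 5*e^(t)/6))
K_X(t) = log M_X(t) = -log(1 - 5*e^(t)/6) - log(6)
K′(t) = -5*e^(t)/(5*e^(t) - 6)
K′′(t) = 30*e^(t)/(25*e^(2*t) - 60*e^(t) + 36)
K′′′(t) = (-150*e^(2*t) - 180*e^(t))/(125*e^(3*t) - 450*e^(2*t) + 540*e^(t) - 216)
K′′′′(t) = (750*e^(3*t) + 3600*e^(2*t) + 1080*e^(t))/(625*e^(4*t) - 3000*e^(3*t) + 5400*e^(2*t) - 4320*e^(t) + 1296)
K′′′′′(t) = (-3750*e^(4*t) - 49500*e^(3*t) - 59400*e^(2*t) - 6480*e^(t))/(3125*e^(5*t) - 18750*e^(4*t) + 45000*e^(3*t) - 54000*e^(2*t) + 32400*e^(t) - 7776)

κ_5 = K′′′′′(0) = 119130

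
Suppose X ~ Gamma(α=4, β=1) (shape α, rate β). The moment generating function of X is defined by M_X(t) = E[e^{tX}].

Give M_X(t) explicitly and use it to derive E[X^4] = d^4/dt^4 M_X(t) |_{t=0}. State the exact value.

E[X^4] = M′′′′(0) = 840

M_X(t) = (1 - t)^(-4)
M′(t) = -4/(t^5 - 5*t^4 + 10*t^3 - 10*t^2 + 5*t - 1)
M′′(t) = 20/(t^6 - 6*t^5 + 15*t^4 - 20*t^3 + 15*t^2 - 6*t + 1)
M′′′(t) = -120/(t^7 - 7*t^6 + 21*t^5 - 35*t^4 + 35*t^3 - 21*t^2 + 7*t - 1)
M′′′′(t) = 840/(t^8 - 8*t^7 + 28*t^6 - 56*t^5 + 70*t^4 - 56*t^3 + 28*t^2 - 8*t + 1)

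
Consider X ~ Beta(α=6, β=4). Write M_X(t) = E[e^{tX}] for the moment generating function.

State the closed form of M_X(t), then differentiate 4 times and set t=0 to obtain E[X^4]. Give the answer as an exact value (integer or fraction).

M_X(t) = ₁F₁(6; 10; t)
D^4[M](t) = 126*₁F₁(10; 14; t)/715

E[X^4] = D^4[M](0) = 126/715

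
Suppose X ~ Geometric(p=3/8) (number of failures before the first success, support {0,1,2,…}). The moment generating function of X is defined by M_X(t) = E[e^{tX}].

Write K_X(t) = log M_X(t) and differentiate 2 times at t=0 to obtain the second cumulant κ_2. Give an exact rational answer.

κ_2 = D^2[K](0) = 40/9

M_X(t) = 3/(8*(1 - 5*e^(t)/8))
K_X(t) = log M_X(t) = -log(1 - 5*e^(t)/8) - 3*log(2) + log(3)
D^2[K](t) = 40*e^(t)/(25*e^(2*t) - 80*e^(t) + 64)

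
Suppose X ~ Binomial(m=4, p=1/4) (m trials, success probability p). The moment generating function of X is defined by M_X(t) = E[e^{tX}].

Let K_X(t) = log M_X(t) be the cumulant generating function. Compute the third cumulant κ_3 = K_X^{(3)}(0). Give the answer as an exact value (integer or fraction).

κ_3 = D^3[K](0) = 3/8

M_X(t) = (e^(t)/4 + 3/4)^4
K_X(t) = log M_X(t) = 4*log(e^(t)/4 + 3/4)
D^3[K](t) = (-12*e^(2*t) + 36*e^(t))/(e^(3*t) + 9*e^(2*t) + 27*e^(t) + 27)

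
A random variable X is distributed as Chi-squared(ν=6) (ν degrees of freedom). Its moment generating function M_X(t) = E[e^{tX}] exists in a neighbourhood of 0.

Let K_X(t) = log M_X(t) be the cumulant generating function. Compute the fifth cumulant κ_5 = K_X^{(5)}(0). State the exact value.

κ_5 = D^5[K](0) = 2304

M_X(t) = (1 - 2*t)^(-3)
K_X(t) = log M_X(t) = -3*log(1 - 2*t)
D^5[K](t) = -2304/(32*t^5 - 80*t^4 + 80*t^3 - 40*t^2 + 10*t - 1)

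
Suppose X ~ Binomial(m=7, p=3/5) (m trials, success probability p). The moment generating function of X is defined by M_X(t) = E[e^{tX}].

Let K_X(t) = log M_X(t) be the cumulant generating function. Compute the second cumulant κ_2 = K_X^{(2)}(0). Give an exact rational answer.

M_X(t) = (3*e^(t)/5 + 2/5)^7
K_X(t) = log M_X(t) = 7*log(3*e^(t)/5 + 2/5)
K^(2)(t) = 42*e^(t)/(9*e^(2*t) + 12*e^(t) + 4)

κ_2 = K^(2)(0) = 42/25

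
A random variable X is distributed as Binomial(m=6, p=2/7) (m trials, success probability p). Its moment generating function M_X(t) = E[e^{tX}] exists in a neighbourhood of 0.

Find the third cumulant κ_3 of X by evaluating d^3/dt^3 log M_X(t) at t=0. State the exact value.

κ_3 = K^(3)(0) = 180/343

M_X(t) = (2*e^(t)/7 + 5/7)^6
K_X(t) = log M_X(t) = 6*log(2*e^(t)/7 + 5/7)
K^(3)(t) = (-120*e^(2*t) + 300*e^(t))/(8*e^(3*t) + 60*e^(2*t) + 150*e^(t) + 125)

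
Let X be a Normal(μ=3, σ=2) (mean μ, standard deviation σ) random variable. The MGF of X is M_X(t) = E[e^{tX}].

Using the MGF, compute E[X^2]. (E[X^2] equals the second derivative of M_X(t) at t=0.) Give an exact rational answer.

E[X^2] = D^2[M](0) = 13

M_X(t) = e^(2*t^2 + 3*t)
D^2[M](t) = 16*t^2*e^(3*t)*e^(2*t^2) + 24*t*e^(3*t)*e^(2*t^2) + 13*e^(3*t)*e^(2*t^2)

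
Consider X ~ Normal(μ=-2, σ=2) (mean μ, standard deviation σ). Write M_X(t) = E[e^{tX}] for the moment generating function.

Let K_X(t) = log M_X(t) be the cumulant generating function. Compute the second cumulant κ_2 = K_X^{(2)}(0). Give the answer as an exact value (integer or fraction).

M_X(t) = e^(2*t^2 - 2*t)
K_X(t) = log M_X(t) = 2*t^2 - 2*t
D^2[K](t) = 4

κ_2 = D^2[K](0) = 4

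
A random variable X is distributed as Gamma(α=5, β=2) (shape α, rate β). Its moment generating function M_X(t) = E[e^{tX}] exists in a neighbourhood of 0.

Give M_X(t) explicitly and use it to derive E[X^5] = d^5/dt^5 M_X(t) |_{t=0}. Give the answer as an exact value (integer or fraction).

E[X^5] = d^5M/dt^5 |_{t=0} = 945/2

M_X(t) = 32/(2 - t)^5
dM/dt = 160/(t^6 - 12*t^5 + 60*t^4 - 160*t^3 + 240*t^2 - 192*t + 64)
d^2M/dt^2 = -960/(t^7 - 14*t^6 + 84*t^5 - 280*t^4 + 560*t^3 - 672*t^2 + 448*t - 128)
d^3M/dt^3 = 6720/(t^8 - 16*t^7 + 112*t^6 - 448*t^5 + 1120*t^4 - 1792*t^3 + 1792*t^2 - 1024*t + 256)
d^4M/dt^4 = -53760/(t^9 - 18*t^8 + 144*t^7 - 672*t^6 + 2016*t^5 - 4032*t^4 + 5376*t^3 - 4608*t^2 + 2304*t - 512)
d^5M/dt^5 = 483840/(t^10 - 20*t^9 + 180*t^8 - 960*t^7 + 3360*t^6 - 8064*t^5 + 13440*t^4 - 15360*t^3 + 11520*t^2 - 5120*t + 1024)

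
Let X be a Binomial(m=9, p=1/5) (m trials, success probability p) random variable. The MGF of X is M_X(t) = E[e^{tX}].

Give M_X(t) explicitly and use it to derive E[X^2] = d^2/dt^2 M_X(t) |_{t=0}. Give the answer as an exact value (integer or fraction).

M_X(t) = (e^(t)/5 + 4/5)^9

E[X^2] = M^(2)(0) = 117/25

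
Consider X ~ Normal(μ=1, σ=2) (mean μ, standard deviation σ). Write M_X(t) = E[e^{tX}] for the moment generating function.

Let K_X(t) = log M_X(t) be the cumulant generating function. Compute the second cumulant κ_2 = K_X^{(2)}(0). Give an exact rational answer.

κ_2 = D^2[K](0) = 4

M_X(t) = e^(2*t^2 + t)
K_X(t) = log M_X(t) = 2*t^2 + t
D^2[K](t) = 4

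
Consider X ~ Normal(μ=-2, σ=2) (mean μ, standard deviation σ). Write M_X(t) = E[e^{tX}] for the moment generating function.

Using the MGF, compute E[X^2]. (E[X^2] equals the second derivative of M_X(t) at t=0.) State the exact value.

M_X(t) = e^(2*t^2 - 2*t)
M′(t) = 4*t*e^(-2*t)*e^(2*t^2) - 2*e^(-2*t)*e^(2*t^2)
M′′(t) = (16*t^2*e^(2*t^2) - 16*t*e^(2*t^2) + 8*e^(2*t^2))*e^(-2*t)

E[X^2] = M′′(0) = 8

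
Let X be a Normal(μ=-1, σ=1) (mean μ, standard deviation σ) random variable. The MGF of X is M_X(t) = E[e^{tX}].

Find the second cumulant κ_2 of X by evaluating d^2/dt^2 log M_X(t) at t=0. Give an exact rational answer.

κ_2 = K′′(0) = 1

M_X(t) = e^(t^2/2 - t)
K_X(t) = log M_X(t) = t^2/2 - t
K′(t) = t - 1
K′′(t) = 1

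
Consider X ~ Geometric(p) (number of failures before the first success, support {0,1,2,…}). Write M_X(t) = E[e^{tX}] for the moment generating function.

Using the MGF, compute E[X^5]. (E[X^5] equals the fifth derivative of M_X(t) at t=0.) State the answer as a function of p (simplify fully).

E[X^5] = D^5[M](0) = -1 + 31/p - 180/p^2 + 390/p^3 - 360/p^4 + 120/p^5

M_X(t) = p/(-(1 - p)*e^(t) + 1)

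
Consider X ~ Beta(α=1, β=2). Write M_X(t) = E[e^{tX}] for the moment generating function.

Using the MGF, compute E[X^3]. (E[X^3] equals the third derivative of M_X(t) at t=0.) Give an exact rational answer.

M_X(t) = ₁F₁(1; 3; t)
M′(t) = ₁F₁(2; 4; t)/3
M′′(t) = ₁F₁(3; 5; t)/6
M′′′(t) = ₁F₁(4; 6; t)/10

E[X^3] = M′′′(0) = 1/10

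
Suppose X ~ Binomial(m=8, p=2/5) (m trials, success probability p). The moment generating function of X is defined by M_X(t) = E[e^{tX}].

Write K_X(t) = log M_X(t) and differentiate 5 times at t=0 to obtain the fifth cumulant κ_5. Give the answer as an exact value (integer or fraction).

M_X(t) = (2*e^(t)/5 + 3/5)^8
K_X(t) = log M_X(t) = 8*log(2*e^(t)/5 + 3/5)
K′(t) = 16*e^(t)/(2*e^(t) + 3)
K′′(t) = 48*e^(t)/(4*e^(2*t) + 12*e^(t) + 9)
K′′′(t) = (-96*e^(2*t) + 144*e^(t))/(8*e^(3*t) + 36*e^(2*t) + 54*e^(t) + 27)
K′′′′(t) = (192*e^(3*t) - 1152*e^(2*t) + 432*e^(t))/(16*e^(4*t) + 96*e^(3*t) + 216*e^(2*t) + 216*e^(t) + 81)
K′′′′′(t) = (-384*e^(4*t) + 6336*e^(3*t) - 9504*e^(2*t) + 1296*e^(t))/(32*e^(5*t) + 240*e^(4*t) + 720*e^(3*t) + 1080*e^(2*t) + 810*e^(t) + 243)

κ_5 = K′′′′′(0) = -2256/3125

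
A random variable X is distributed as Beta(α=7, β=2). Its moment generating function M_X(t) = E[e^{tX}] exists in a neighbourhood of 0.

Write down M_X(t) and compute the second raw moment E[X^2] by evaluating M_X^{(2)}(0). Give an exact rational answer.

M_X(t) = ₁F₁(7; 9; t)
M^(2)(t) = 28*₁F₁(9; 11; t)/45

E[X^2] = M^(2)(0) = 28/45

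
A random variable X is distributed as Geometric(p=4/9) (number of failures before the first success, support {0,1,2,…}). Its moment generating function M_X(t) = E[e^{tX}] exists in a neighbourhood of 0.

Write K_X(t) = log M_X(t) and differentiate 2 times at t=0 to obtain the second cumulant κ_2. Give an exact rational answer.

κ_2 = K′′(0) = 45/16

M_X(t) = 4/(9*(1 - 5*e^(t)/9))
K_X(t) = log M_X(t) = -log(1 - 5*e^(t)/9) - 2*log(3) + 2*log(2)
K′(t) = -5*e^(t)/(5*e^(t) - 9)
K′′(t) = 45*e^(t)/(25*e^(2*t) - 90*e^(t) + 81)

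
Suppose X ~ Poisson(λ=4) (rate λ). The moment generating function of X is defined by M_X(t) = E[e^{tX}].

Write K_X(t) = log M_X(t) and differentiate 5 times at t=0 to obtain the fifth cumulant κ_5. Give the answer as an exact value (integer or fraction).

κ_5 = d^5K/dt^5 |_{t=0} = 4

M_X(t) = e^(4*e^(t) - 4)
K_X(t) = log M_X(t) = 4*e^(t) - 4
dK/dt = 4*e^(t)
d^2K/dt^2 = 4*e^(t)
d^3K/dt^3 = 4*e^(t)
d^4K/dt^4 = 4*e^(t)
d^5K/dt^5 = 4*e^(t)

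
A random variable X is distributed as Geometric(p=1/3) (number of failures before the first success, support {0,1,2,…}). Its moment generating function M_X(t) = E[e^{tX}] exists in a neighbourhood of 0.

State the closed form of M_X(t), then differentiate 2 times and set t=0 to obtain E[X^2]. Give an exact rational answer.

M_X(t) = 1/(3*(1 - 2*e^(t)/3))
M′(t) = 2*e^(t)/(4*e^(2*t) - 12*e^(t) + 9)
M′′(t) = (-4*e^(2*t) - 6*e^(t))/(8*e^(3*t) - 36*e^(2*t) + 54*e^(t) - 27)

E[X^2] = M′′(0) = 10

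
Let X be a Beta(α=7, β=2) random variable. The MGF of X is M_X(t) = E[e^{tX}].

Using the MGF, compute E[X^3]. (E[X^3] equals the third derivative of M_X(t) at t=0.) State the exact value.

E[X^3] = d^3M/dt^3 |_{t=0} = 28/55

M_X(t) = ₁F₁(7; 9; t)
dM/dt = 7*₁F₁(8; 10; t)/9
d^2M/dt^2 = 28*₁F₁(9; 11; t)/45
d^3M/dt^3 = 28*₁F₁(10; 12; t)/55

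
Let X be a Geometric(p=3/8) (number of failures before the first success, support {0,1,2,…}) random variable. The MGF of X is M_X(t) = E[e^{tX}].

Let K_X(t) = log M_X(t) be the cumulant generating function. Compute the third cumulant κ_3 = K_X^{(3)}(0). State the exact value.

M_X(t) = 3/(8*(1 - 5*e^(t)/8))
K_X(t) = log M_X(t) = -log(1 - 5*e^(t)/8) - 3*log(2) + log(3)
dK/dt = -5*e^(t)/(5*e^(t) - 8)
d^2K/dt^2 = 40*e^(t)/(25*e^(2*t) - 80*e^(t) + 64)
d^3K/dt^3 = (-200*e^(2*t) - 320*e^(t))/(125*e^(3*t) - 600*e^(2*t) + 960*e^(t) - 512)

κ_3 = d^3K/dt^3 |_{t=0} = 520/27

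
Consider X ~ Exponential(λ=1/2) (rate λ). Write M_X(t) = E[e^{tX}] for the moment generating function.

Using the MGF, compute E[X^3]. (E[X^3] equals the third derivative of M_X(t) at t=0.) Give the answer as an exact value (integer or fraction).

M_X(t) = 1/(2*(1/2 - t))
D^3[M](t) = 48/(16*t^4 - 32*t^3 + 24*t^2 - 8*t + 1)

E[X^3] = D^3[M](0) = 48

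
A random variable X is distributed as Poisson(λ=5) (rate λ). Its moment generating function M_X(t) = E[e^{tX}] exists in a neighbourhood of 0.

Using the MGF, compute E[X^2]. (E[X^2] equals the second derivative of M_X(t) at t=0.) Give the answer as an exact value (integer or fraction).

E[X^2] = M′′(0) = 30

M_X(t) = e^(5*e^(t) - 5)
M′(t) = 5*e^(-5)*e^(t)*e^(5*e^(t))
M′′(t) = (25*e^(2*t)*e^(5*e^(t)) + 5*e^(t)*e^(5*e^(t)))*e^(-5)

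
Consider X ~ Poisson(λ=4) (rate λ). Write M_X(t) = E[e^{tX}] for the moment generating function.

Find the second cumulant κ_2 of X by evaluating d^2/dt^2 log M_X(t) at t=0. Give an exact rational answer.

κ_2 = K^(2)(0) = 4

M_X(t) = e^(4*e^(t) - 4)
K_X(t) = log M_X(t) = 4*e^(t) - 4
K^(2)(t) = 4*e^(t)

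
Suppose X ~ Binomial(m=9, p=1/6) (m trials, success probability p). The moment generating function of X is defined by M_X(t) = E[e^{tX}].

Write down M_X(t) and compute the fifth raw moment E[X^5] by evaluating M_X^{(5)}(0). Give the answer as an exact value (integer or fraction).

E[X^5] = M′′′′′(0) = 1036/9

M_X(t) = (e^(t)/6 + 5/6)^9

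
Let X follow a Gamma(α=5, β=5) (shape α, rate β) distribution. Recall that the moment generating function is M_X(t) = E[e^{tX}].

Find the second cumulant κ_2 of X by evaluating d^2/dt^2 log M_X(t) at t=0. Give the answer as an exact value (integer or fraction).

M_X(t) = 3125/(5 - t)^5
K_X(t) = log M_X(t) = -5*log(5 - t) + 5*log(5)
K′(t) = -5/(t - 5)
K′′(t) = 5/(t^2 - 10*t + 25)

κ_2 = K′′(0) = 1/5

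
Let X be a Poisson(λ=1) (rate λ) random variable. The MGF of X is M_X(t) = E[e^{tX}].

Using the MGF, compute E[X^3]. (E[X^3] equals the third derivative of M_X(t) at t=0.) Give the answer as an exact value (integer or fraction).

E[X^3] = D^3[M](0) = 5

M_X(t) = e^(e^(t) - 1)
D^3[M](t) = (e^(3*t)*e^(e^(t)) + 3*e^(2*t)*e^(e^(t)) + e^(t)*e^(e^(t)))*e^(-1)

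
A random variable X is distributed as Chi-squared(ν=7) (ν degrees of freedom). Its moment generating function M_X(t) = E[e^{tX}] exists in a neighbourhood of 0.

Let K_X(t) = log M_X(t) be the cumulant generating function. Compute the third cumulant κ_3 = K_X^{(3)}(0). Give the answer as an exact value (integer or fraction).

M_X(t) = (1 - 2*t)^(-7/2)
K_X(t) = log M_X(t) = -7*log(1 - 2*t)/2
D^3[K](t) = -56/(8*t^3 - 12*t^2 + 6*t - 1)

κ_3 = D^3[K](0) = 56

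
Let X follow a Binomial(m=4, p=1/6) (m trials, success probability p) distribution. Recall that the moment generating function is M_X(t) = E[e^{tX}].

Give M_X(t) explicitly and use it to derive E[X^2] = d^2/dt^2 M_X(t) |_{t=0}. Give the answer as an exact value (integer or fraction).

E[X^2] = M′′(0) = 1

M_X(t) = (e^(t)/6 + 5/6)^4
M′(t) = e^(4*t)/324 + 5*e^(3*t)/108 + 25*e^(2*t)/108 + 125*e^(t)/324
M′′(t) = e^(4*t)/81 + 5*e^(3*t)/36 + 25*e^(2*t)/54 + 125*e^(t)/324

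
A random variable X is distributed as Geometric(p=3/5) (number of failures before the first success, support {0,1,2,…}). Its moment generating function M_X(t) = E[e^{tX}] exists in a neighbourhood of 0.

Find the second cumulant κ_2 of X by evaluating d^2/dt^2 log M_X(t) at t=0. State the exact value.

κ_2 = d^2K/dt^2 |_{t=0} = 10/9

M_X(t) = 3/(5*(1 - 2*e^(t)/5))
K_X(t) = log M_X(t) = -log(1 - 2*e^(t)/5) - log(5) + log(3)
dK/dt = -2*e^(t)/(2*e^(t) - 5)
d^2K/dt^2 = 10*e^(t)/(4*e^(2*t) - 20*e^(t) + 25)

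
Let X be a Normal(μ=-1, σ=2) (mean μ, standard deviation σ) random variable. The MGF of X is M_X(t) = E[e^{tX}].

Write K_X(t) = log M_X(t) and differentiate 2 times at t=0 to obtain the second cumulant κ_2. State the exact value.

κ_2 = D^2[K](0) = 4

M_X(t) = e^(2*t^2 - t)
K_X(t) = log M_X(t) = 2*t^2 - t
D^2[K](t) = 4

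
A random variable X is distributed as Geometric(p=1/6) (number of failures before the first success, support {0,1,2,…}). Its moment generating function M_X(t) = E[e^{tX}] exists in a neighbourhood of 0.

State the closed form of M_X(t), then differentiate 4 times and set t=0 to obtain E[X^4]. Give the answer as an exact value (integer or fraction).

M_X(t) = 1/(6*(1 - 5*e^(t)/6))
M^(4)(t) = (-625*e^(4*t) - 8250*e^(3*t) - 9900*e^(2*t) - 1080*e^(t))/(3125*e^(5*t) - 18750*e^(4*t) + 45000*e^(3*t) - 54000*e^(2*t) + 32400*e^(t) - 7776)

E[X^4] = M^(4)(0) = 19855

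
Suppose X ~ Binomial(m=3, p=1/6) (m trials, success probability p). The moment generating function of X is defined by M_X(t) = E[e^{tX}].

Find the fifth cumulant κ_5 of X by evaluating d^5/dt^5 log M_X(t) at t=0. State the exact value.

M_X(t) = (e^(t)/6 + 5/6)^3
K_X(t) = log M_X(t) = 3*log(e^(t)/6 + 5/6)
dK/dt = 3*e^(t)/(e^(t) + 5)
d^2K/dt^2 = 15*e^(t)/(e^(2*t) + 10*e^(t) + 25)
d^3K/dt^3 = (-15*e^(2*t) + 75*e^(t))/(e^(3*t) + 15*e^(2*t) + 75*e^(t) + 125)
d^4K/dt^4 = (15*e^(3*t) - 300*e^(2*t) + 375*e^(t))/(e^(4*t) + 20*e^(3*t) + 150*e^(2*t) + 500*e^(t) + 625)
d^5K/dt^5 = (-15*e^(4*t) + 825*e^(3*t) - 4125*e^(2*t) + 1875*e^(t))/(e^(5*t) + 25*e^(4*t) + 250*e^(3*t) + 1250*e^(2*t) + 3125*e^(t) + 3125)

κ_5 = d^5K/dt^5 |_{t=0} = -5/27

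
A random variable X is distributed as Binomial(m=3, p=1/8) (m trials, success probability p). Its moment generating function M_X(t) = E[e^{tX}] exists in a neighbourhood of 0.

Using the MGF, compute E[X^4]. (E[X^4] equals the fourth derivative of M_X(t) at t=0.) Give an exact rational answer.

M_X(t) = (e^(t)/8 + 7/8)^3
dM/dt = 3*e^(3*t)/512 + 21*e^(2*t)/256 + 147*e^(t)/512
d^2M/dt^2 = 9*e^(3*t)/512 + 21*e^(2*t)/128 + 147*e^(t)/512
d^3M/dt^3 = 27*e^(3*t)/512 + 21*e^(2*t)/64 + 147*e^(t)/512
d^4M/dt^4 = 81*e^(3*t)/512 + 21*e^(2*t)/32 + 147*e^(t)/512

E[X^4] = d^4M/dt^4 |_{t=0} = 141/128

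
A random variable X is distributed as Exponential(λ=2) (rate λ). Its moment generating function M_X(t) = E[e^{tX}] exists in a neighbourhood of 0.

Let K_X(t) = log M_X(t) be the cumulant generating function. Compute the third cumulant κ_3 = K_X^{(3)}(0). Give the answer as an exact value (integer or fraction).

κ_3 = d^3K/dt^3 |_{t=0} = 1/4

M_X(t) = 2/(2 - t)
K_X(t) = log M_X(t) = -log(2 - t) + log(2)
dK/dt = -1/(t - 2)
d^2K/dt^2 = 1/(t^2 - 4*t + 4)
d^3K/dt^3 = -2/(t^3 - 6*t^2 + 12*t - 8)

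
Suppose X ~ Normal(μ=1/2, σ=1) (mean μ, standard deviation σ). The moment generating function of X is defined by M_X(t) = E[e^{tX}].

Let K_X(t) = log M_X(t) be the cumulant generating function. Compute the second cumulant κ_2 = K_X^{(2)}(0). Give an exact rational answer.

M_X(t) = e^(t^2/2 + t/2)
K_X(t) = log M_X(t) = t^2/2 + t/2
dK/dt = t + 1/2
d^2K/dt^2 = 1

κ_2 = d^2K/dt^2 |_{t=0} = 1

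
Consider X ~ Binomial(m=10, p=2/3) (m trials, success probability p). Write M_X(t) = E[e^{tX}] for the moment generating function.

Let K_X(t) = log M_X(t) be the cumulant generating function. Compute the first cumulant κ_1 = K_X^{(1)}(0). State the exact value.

M_X(t) = (2*e^(t)/3 + 1/3)^10
K_X(t) = log M_X(t) = 10*log(2*e^(t)/3 + 1/3)
dK/dt = 20*e^(t)/(2*e^(t) + 1)

κ_1 = dK/dt |_{t=0} = 20/3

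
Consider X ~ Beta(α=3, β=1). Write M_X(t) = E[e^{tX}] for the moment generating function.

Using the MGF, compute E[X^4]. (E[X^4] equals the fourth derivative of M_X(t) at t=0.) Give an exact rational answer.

M_X(t) = ₁F₁(3; 4; t)
M^(4)(t) = 3*₁F₁(7; 8; t)/7

E[X^4] = M^(4)(0) = 3/7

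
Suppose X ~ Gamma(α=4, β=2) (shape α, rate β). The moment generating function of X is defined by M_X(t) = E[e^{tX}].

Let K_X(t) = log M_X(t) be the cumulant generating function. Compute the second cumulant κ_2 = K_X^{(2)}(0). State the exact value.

M_X(t) = 16/(2 - t)^4
K_X(t) = log M_X(t) = -4*log(2 - t) + 4*log(2)
K′(t) = -4/(t - 2)
K′′(t) = 4/(t^2 - 4*t + 4)

κ_2 = K′′(0) = 1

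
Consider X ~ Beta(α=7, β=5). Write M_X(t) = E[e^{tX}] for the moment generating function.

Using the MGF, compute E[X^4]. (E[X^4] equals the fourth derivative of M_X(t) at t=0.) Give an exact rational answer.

E[X^4] = M′′′′(0) = 2/13

M_X(t) = ₁F₁(7; 12; t)
M′(t) = 7*₁F₁(8; 13; t)/12
M′′(t) = 14*₁F₁(9; 14; t)/39
M′′′(t) = 3*₁F₁(10; 15; t)/13
M′′′′(t) = 2*₁F₁(11; 16; t)/13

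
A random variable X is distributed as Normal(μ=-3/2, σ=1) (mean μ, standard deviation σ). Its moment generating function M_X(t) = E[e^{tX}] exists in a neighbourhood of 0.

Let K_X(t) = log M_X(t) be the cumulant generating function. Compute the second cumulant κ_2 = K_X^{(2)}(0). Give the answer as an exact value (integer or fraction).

M_X(t) = e^(t^2/2 - 3*t/2)
K_X(t) = log M_X(t) = t^2/2 - 3*t/2
D^2[K](t) = 1

κ_2 = D^2[K](0) = 1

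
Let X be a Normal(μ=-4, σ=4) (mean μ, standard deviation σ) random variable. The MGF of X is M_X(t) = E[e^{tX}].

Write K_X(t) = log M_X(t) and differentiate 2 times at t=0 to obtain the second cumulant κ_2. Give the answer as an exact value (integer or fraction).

M_X(t) = e^(8*t^2 - 4*t)
K_X(t) = log M_X(t) = 8*t^2 - 4*t
K′(t) = 16*t - 4
K′′(t) = 16

κ_2 = K′′(0) = 16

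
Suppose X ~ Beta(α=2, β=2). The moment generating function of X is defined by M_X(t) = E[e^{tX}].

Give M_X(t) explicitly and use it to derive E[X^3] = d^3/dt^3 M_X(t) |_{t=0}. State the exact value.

M_X(t) = ₁F₁(2; 4; t)
M^(3)(t) = ₁F₁(5; 7; t)/5

E[X^3] = M^(3)(0) = 1/5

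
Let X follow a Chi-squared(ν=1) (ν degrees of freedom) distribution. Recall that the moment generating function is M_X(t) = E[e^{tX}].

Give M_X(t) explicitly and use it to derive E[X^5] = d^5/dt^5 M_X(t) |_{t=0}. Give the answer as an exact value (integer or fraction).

M_X(t) = 1/√(1 - 2*t)
D^5[M](t) = -945/(32*t^5*√(1 - 2*t) - 80*t^4*√(1 - 2*t) + 80*t^3*√(1 - 2*t) - 40*t^2*√(1 - 2*t) + 10*t*√(1 - 2*t) - √(1 - 2*t))

E[X^5] = D^5[M](0) = 945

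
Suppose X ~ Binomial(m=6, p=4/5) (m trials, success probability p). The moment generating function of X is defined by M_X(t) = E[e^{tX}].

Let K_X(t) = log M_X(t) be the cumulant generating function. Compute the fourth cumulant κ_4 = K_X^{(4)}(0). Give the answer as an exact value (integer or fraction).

M_X(t) = (4*e^(t)/5 + 1/5)^6
K_X(t) = log M_X(t) = 6*log(4*e^(t)/5 + 1/5)
D^4[K](t) = (384*e^(3*t) - 384*e^(2*t) + 24*e^(t))/(256*e^(4*t) + 256*e^(3*t) + 96*e^(2*t) + 16*e^(t) + 1)

κ_4 = D^4[K](0) = 24/625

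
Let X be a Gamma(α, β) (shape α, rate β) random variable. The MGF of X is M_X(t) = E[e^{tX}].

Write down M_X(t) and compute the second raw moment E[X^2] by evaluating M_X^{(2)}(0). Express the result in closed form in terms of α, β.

M_X(t) = (β/(β - t))^α
M^(2)(t) = (α^2*β^α*(1/(β - t))^α + α*β^α*(1/(β - t))^α)/(β^2 - 2*β*t + t^2)

E[X^2] = M^(2)(0) = α*(α + 1)/β^2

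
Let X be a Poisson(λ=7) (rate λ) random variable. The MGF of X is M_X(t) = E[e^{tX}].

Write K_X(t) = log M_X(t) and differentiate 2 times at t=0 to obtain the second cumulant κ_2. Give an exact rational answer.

κ_2 = d^2K/dt^2 |_{t=0} = 7

M_X(t) = e^(7*e^(t) - 7)
K_X(t) = log M_X(t) = 7*e^(t) - 7
dK/dt = 7*e^(t)
d^2K/dt^2 = 7*e^(t)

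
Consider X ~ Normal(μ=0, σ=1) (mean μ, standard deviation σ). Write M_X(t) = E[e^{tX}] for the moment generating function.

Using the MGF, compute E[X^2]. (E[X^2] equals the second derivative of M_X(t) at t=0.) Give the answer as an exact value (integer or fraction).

M_X(t) = e^(t^2/2)
M′(t) = t*e^(t^2/2)
M′′(t) = t^2*e^(t^2/2) + e^(t^2/2)

E[X^2] = M′′(0) = 1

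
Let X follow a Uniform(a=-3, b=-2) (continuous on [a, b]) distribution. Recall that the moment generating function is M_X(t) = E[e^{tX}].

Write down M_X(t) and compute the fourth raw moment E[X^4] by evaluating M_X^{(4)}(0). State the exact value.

E[X^4] = M^(4)(0) = 211/5

M_X(t) = (e^(-2*t) - e^(-3*t))/t
M^(4)(t) = (16*t^4*e^(t) - 81*t^4 + 32*t^3*e^(t) - 108*t^3 + 48*t^2*e^(t) - 108*t^2 + 48*t*e^(t) - 72*t + 24*e^(t) - 24)*e^(-3*t)/t^5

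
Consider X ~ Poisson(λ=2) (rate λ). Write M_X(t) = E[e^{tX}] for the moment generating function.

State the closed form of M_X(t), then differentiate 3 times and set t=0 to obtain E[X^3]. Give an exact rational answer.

M_X(t) = e^(2*e^(t) - 2)
D^3[M](t) = (8*e^(3*t)*e^(2*e^(t)) + 12*e^(2*t)*e^(2*e^(t)) + 2*e^(t)*e^(2*e^(t)))*e^(-2)

E[X^3] = D^3[M](0) = 22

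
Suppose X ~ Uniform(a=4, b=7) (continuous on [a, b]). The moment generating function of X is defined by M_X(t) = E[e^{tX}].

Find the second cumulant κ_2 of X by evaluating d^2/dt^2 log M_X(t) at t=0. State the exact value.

M_X(t) = (e^(7*t) - e^(4*t))/(3*t)
K_X(t) = log M_X(t) = -log(t) + log(e^(7*t) - e^(4*t)) - log(3)
D^2[K](t) = (-9*t^2*e^(3*t) + e^(6*t) - 2*e^(3*t) + 1)/(t^2*e^(6*t) - 2*t^2*e^(3*t) + t^2)

κ_2 = D^2[K](0) = 3/4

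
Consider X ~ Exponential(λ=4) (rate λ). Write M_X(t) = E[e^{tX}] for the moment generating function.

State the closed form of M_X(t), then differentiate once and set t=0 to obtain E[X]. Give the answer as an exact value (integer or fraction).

E[X] = D[M](0) = 1/4

M_X(t) = 4/(4 - t)
D[M](t) = 4/(t^2 - 8*t + 16)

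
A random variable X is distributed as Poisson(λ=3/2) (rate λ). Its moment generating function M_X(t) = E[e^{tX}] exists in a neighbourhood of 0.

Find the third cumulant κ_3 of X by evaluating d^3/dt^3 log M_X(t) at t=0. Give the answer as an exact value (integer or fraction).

M_X(t) = e^(3*e^(t)/2 - 3/2)
K_X(t) = log M_X(t) = 3*e^(t)/2 - 3/2
dK/dt = 3*e^(t)/2
d^2K/dt^2 = 3*e^(t)/2
d^3K/dt^3 = 3*e^(t)/2

κ_3 = d^3K/dt^3 |_{t=0} = 3/2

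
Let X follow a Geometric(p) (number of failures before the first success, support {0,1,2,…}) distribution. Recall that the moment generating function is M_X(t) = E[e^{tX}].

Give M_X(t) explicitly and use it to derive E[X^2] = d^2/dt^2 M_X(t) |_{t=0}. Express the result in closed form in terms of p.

M_X(t) = p/(-(1 - p)*e^(t) + 1)

E[X^2] = M^(2)(0) = 1 - 3/p + 2/p^2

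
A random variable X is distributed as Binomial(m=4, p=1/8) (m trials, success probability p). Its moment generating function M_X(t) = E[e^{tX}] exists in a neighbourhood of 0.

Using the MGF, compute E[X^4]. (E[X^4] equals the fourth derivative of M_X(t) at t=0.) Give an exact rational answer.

M_X(t) = (e^(t)/8 + 7/8)^4
dM/dt = e^(4*t)/1024 + 21*e^(3*t)/1024 + 147*e^(2*t)/1024 + 343*e^(t)/1024
d^2M/dt^2 = e^(4*t)/256 + 63*e^(3*t)/1024 + 147*e^(2*t)/512 + 343*e^(t)/1024
d^3M/dt^3 = e^(4*t)/64 + 189*e^(3*t)/1024 + 147*e^(2*t)/256 + 343*e^(t)/1024
d^4M/dt^4 = e^(4*t)/16 + 567*e^(3*t)/1024 + 147*e^(2*t)/128 + 343*e^(t)/1024

E[X^4] = d^4M/dt^4 |_{t=0} = 1075/512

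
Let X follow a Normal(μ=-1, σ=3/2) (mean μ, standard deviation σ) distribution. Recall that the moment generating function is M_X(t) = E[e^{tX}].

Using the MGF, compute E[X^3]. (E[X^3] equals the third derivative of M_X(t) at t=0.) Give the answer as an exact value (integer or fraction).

M_X(t) = e^(9*t^2/8 - t)
dM/dt = 9*t*e^(-t)*e^(9*t^2/8)/4 - e^(-t)*e^(9*t^2/8)
d^2M/dt^2 = (81*t^2*e^(9*t^2/8) - 72*t*e^(9*t^2/8) + 52*e^(9*t^2/8))*e^(-t)/16
d^3M/dt^3 = (729*t^3*e^(9*t^2/8) - 972*t^2*e^(9*t^2/8) + 1404*t*e^(9*t^2/8) - 496*e^(9*t^2/8))*e^(-t)/64

E[X^3] = d^3M/dt^3 |_{t=0} = -31/4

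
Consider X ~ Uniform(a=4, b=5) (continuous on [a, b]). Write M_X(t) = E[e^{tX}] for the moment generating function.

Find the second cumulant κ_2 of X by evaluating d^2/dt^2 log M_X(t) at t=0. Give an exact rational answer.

κ_2 = D^2[K](0) = 1/12

M_X(t) = (e^(5*t) - e^(4*t))/t
K_X(t) = log M_X(t) = -log(t) + log(e^(5*t) - e^(4*t))
D^2[K](t) = (-t^2*e^(t) + e^(2*t) - 2*e^(t) + 1)/(t^2*e^(2*t) - 2*t^2*e^(t) + t^2)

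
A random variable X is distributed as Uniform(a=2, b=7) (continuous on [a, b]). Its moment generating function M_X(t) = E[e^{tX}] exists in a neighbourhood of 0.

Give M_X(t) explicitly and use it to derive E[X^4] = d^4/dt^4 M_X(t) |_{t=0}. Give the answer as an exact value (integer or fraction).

E[X^4] = M^(4)(0) = 671

M_X(t) = (e^(7*t) - e^(2*t))/(5*t)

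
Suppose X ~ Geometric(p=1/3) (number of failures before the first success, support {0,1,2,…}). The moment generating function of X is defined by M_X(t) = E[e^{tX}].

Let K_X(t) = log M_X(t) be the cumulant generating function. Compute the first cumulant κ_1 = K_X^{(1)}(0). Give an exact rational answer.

κ_1 = D[K](0) = 2

M_X(t) = 1/(3*(1 - 2*e^(t)/3))
K_X(t) = log M_X(t) = -log(1 - 2*e^(t)/3) - log(3)
D[K](t) = -2*e^(t)/(2*e^(t) - 3)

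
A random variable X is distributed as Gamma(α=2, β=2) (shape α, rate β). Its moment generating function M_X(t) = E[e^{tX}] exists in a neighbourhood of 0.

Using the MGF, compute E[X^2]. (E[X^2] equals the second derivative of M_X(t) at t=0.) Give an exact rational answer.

E[X^2] = M′′(0) = 3/2

M_X(t) = 4/(2 - t)^2
M′(t) = -8/(t^3 - 6*t^2 + 12*t - 8)
M′′(t) = 24/(t^4 - 8*t^3 + 24*t^2 - 32*t + 16)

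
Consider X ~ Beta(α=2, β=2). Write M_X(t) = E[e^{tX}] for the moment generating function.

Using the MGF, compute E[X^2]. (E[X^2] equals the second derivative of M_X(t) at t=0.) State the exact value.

M_X(t) = ₁F₁(2; 4; t)
dM/dt = ₁F₁(3; 5; t)/2
d^2M/dt^2 = 3*₁F₁(4; 6; t)/10

E[X^2] = d^2M/dt^2 |_{t=0} = 3/10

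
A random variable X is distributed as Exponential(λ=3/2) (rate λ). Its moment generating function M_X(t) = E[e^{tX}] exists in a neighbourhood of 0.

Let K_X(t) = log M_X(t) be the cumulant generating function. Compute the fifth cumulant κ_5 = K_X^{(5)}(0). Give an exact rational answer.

κ_5 = K′′′′′(0) = 256/81

M_X(t) = 3/(2*(3/2 - t))
K_X(t) = log M_X(t) = -log(3/2 - t) - log(2) + log(3)
K′(t) = -2/(2*t - 3)
K′′(t) = 4/(4*t^2 - 12*t + 9)
K′′′(t) = -16/(8*t^3 - 36*t^2 + 54*t - 27)
K′′′′(t) = 96/(16*t^4 - 96*t^3 + 216*t^2 - 216*t + 81)
K′′′′′(t) = -768/(32*t^5 - 240*t^4 + 720*t^3 - 1080*t^2 + 810*t - 243)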